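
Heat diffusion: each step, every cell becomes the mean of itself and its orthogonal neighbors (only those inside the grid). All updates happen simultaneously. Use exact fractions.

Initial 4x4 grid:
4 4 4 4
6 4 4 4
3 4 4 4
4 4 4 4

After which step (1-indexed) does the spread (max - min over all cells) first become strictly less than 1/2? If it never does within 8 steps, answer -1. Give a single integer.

Answer: 3

Derivation:
Step 1: max=14/3, min=11/3, spread=1
Step 2: max=527/120, min=58/15, spread=21/40
Step 3: max=4667/1080, min=4259/1080, spread=17/45
  -> spread < 1/2 first at step 3
Step 4: max=136961/32400, min=26801/6750, spread=41581/162000
Step 5: max=4088639/972000, min=215239/54000, spread=214337/972000
Step 6: max=121577387/29160000, min=431281/108000, spread=5131517/29160000
Step 7: max=3631944527/874800000, min=9727757/2430000, spread=129952007/874800000
Step 8: max=108466897511/26244000000, min=5844233873/1458000000, spread=3270687797/26244000000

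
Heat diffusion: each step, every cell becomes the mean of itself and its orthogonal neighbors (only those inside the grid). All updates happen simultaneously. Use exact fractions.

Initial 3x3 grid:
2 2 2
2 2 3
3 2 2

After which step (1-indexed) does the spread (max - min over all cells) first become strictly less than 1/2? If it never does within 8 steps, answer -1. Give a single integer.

Step 1: max=7/3, min=2, spread=1/3
  -> spread < 1/2 first at step 1
Step 2: max=547/240, min=25/12, spread=47/240
Step 3: max=2461/1080, min=171/80, spread=61/432
Step 4: max=146237/64800, min=93233/43200, spread=511/5184
Step 5: max=8735089/3888000, min=5643851/2592000, spread=4309/62208
Step 6: max=521543633/233280000, min=113378099/51840000, spread=36295/746496
Step 7: max=31202643901/13996800000, min=20483249059/9331200000, spread=305773/8957952
Step 8: max=1867713511397/839808000000, min=1231725929473/559872000000, spread=2575951/107495424

Answer: 1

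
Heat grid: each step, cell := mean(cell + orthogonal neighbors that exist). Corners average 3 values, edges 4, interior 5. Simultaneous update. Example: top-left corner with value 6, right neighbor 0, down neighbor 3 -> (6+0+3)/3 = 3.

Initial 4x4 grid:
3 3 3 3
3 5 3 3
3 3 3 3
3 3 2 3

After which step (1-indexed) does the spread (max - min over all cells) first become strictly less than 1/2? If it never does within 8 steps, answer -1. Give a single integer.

Step 1: max=7/2, min=8/3, spread=5/6
Step 2: max=86/25, min=329/120, spread=419/600
Step 3: max=3967/1200, min=3029/1080, spread=5413/10800
Step 4: max=17771/5400, min=93563/32400, spread=13063/32400
  -> spread < 1/2 first at step 4
Step 5: max=526247/162000, min=2828009/972000, spread=329473/972000
Step 6: max=1966237/607500, min=86024093/29160000, spread=8355283/29160000
Step 7: max=468115457/145800000, min=2598061949/874800000, spread=210630793/874800000
Step 8: max=6987836263/2187000000, min=78539024153/26244000000, spread=5315011003/26244000000

Answer: 4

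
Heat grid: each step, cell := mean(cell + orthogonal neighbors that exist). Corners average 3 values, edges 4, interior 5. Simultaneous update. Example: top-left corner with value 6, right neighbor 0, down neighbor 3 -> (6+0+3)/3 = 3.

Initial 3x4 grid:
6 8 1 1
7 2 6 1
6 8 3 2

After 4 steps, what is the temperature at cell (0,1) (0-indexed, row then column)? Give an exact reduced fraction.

Answer: 115579/24000

Derivation:
Step 1: cell (0,1) = 17/4
Step 2: cell (0,1) = 429/80
Step 3: cell (0,1) = 3687/800
Step 4: cell (0,1) = 115579/24000
Full grid after step 4:
  76249/14400 115579/24000 85439/24000 10931/3600
  1611493/288000 567437/120000 115903/30000 421369/144000
  234797/43200 180431/36000 137221/36000 70961/21600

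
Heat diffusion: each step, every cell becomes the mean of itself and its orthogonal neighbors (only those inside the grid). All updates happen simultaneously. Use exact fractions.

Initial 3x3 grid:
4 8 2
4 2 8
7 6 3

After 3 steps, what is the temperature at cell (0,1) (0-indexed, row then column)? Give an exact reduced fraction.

Step 1: cell (0,1) = 4
Step 2: cell (0,1) = 157/30
Step 3: cell (0,1) = 2111/450
Full grid after step 3:
  10781/2160 2111/450 3617/720
  22759/4800 15287/3000 68027/14400
  11071/2160 34601/7200 10981/2160

Answer: 2111/450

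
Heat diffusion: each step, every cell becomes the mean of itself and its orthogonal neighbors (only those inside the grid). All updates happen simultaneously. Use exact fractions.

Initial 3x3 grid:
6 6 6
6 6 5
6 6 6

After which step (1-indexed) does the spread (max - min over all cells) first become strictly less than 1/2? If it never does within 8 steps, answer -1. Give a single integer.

Step 1: max=6, min=17/3, spread=1/3
  -> spread < 1/2 first at step 1
Step 2: max=6, min=1373/240, spread=67/240
Step 3: max=1193/200, min=12523/2160, spread=1807/10800
Step 4: max=32039/5400, min=5026037/864000, spread=33401/288000
Step 5: max=3196609/540000, min=45426067/7776000, spread=3025513/38880000
Step 6: max=170044051/28800000, min=18197473133/3110400000, spread=53531/995328
Step 7: max=45864883949/7776000000, min=1093711074151/186624000000, spread=450953/11943936
Step 8: max=5497711389481/933120000000, min=65675736439397/11197440000000, spread=3799043/143327232

Answer: 1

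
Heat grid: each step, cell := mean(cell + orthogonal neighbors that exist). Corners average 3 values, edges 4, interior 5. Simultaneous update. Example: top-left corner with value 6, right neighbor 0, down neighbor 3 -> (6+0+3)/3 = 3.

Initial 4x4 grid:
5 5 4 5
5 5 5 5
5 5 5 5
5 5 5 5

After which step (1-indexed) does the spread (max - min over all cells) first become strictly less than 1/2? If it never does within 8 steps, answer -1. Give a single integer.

Step 1: max=5, min=14/3, spread=1/3
  -> spread < 1/2 first at step 1
Step 2: max=5, min=569/120, spread=31/120
Step 3: max=5, min=5189/1080, spread=211/1080
Step 4: max=5, min=523157/108000, spread=16843/108000
Step 5: max=44921/9000, min=4721357/972000, spread=130111/972000
Step 6: max=2692841/540000, min=142157633/29160000, spread=3255781/29160000
Step 7: max=2688893/540000, min=4273646309/874800000, spread=82360351/874800000
Step 8: max=483493559/97200000, min=128468683109/26244000000, spread=2074577821/26244000000

Answer: 1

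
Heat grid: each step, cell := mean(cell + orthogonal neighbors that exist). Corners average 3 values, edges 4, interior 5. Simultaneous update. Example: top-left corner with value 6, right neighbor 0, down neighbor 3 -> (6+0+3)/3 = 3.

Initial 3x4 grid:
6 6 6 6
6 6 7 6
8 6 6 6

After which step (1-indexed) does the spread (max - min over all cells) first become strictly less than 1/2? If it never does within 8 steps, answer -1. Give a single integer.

Step 1: max=20/3, min=6, spread=2/3
Step 2: max=59/9, min=489/80, spread=319/720
  -> spread < 1/2 first at step 2
Step 3: max=13897/2160, min=2207/360, spread=131/432
Step 4: max=103351/16200, min=265751/43200, spread=5911/25920
Step 5: max=24658181/3888000, min=15966979/2592000, spread=56617/311040
Step 6: max=1473492829/233280000, min=960263861/155520000, spread=2647763/18662400
Step 7: max=88163691311/13996800000, min=57718657999/9331200000, spread=25371269/223948800
Step 8: max=5278705973749/839808000000, min=3468837142541/559872000000, spread=1207204159/13436928000

Answer: 2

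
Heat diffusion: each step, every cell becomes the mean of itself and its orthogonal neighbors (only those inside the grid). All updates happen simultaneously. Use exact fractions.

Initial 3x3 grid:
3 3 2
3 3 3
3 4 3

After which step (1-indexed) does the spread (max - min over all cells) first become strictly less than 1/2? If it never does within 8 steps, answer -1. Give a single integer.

Answer: 3

Derivation:
Step 1: max=10/3, min=8/3, spread=2/3
Step 2: max=787/240, min=49/18, spread=401/720
Step 3: max=6917/2160, min=3101/1080, spread=143/432
  -> spread < 1/2 first at step 3
Step 4: max=406279/129600, min=188077/64800, spread=1205/5184
Step 5: max=24218813/7776000, min=11474969/3888000, spread=10151/62208
Step 6: max=1439542111/466560000, min=693046993/233280000, spread=85517/746496
Step 7: max=85974556517/27993600000, min=41861604821/13996800000, spread=720431/8957952
Step 8: max=5136445489399/1679616000000, min=2520806955637/839808000000, spread=6069221/107495424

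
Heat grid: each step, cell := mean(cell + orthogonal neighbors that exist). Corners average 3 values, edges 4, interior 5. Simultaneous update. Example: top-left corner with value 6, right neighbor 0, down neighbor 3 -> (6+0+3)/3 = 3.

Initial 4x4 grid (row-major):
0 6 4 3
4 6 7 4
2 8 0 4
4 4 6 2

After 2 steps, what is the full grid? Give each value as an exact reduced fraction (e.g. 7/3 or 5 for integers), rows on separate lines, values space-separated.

Answer: 31/9 139/30 253/60 79/18
511/120 107/25 249/50 223/60
89/24 126/25 187/50 4
40/9 95/24 35/8 19/6

Derivation:
After step 1:
  10/3 4 5 11/3
  3 31/5 21/5 9/2
  9/2 4 5 5/2
  10/3 11/2 3 4
After step 2:
  31/9 139/30 253/60 79/18
  511/120 107/25 249/50 223/60
  89/24 126/25 187/50 4
  40/9 95/24 35/8 19/6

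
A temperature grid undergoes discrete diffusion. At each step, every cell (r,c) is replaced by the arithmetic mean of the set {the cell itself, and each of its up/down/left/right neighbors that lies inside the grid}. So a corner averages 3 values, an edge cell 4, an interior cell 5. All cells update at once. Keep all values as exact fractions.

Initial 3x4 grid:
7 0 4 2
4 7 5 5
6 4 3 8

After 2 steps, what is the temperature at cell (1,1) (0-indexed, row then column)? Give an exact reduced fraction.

Step 1: cell (1,1) = 4
Step 2: cell (1,1) = 243/50
Full grid after step 2:
  85/18 179/48 943/240 137/36
  55/12 243/50 431/100 47/10
  47/9 14/3 151/30 46/9

Answer: 243/50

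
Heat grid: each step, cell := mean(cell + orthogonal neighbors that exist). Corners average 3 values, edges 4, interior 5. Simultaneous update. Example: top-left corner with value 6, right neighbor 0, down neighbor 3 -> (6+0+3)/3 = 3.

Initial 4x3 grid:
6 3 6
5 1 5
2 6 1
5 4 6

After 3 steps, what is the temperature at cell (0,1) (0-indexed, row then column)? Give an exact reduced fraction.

Answer: 3571/900

Derivation:
Step 1: cell (0,1) = 4
Step 2: cell (0,1) = 13/3
Step 3: cell (0,1) = 3571/900
Full grid after step 3:
  113/27 3571/900 1787/432
  6907/1800 24389/6000 27253/7200
  14819/3600 5621/1500 29413/7200
  8593/2160 61201/14400 2137/540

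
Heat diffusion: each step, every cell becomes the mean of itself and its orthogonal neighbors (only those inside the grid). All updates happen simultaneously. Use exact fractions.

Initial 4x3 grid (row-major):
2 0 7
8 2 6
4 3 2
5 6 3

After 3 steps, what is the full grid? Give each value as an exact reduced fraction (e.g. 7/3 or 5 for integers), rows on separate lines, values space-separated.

Answer: 7883/2160 51599/14400 4069/1080
6923/1800 11513/3000 27167/7200
5137/1200 5929/1500 27847/7200
3163/720 59849/14400 1043/270

Derivation:
After step 1:
  10/3 11/4 13/3
  4 19/5 17/4
  5 17/5 7/2
  5 17/4 11/3
After step 2:
  121/36 853/240 34/9
  121/30 91/25 953/240
  87/20 399/100 889/240
  19/4 979/240 137/36
After step 3:
  7883/2160 51599/14400 4069/1080
  6923/1800 11513/3000 27167/7200
  5137/1200 5929/1500 27847/7200
  3163/720 59849/14400 1043/270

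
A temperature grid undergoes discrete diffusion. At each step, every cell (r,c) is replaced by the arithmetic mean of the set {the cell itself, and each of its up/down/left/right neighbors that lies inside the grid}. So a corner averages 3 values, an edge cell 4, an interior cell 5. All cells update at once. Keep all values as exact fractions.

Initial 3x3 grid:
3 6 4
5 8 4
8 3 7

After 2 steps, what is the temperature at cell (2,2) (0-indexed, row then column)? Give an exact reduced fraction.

Step 1: cell (2,2) = 14/3
Step 2: cell (2,2) = 203/36
Full grid after step 2:
  191/36 1187/240 47/9
  53/10 287/50 1217/240
  107/18 217/40 203/36

Answer: 203/36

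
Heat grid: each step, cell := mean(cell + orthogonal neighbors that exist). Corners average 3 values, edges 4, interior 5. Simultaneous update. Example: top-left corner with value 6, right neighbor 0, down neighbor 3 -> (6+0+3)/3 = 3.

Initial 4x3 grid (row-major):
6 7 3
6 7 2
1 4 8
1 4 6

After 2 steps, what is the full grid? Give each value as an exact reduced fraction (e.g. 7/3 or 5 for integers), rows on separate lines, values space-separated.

After step 1:
  19/3 23/4 4
  5 26/5 5
  3 24/5 5
  2 15/4 6
After step 2:
  205/36 1277/240 59/12
  293/60 103/20 24/5
  37/10 87/20 26/5
  35/12 331/80 59/12

Answer: 205/36 1277/240 59/12
293/60 103/20 24/5
37/10 87/20 26/5
35/12 331/80 59/12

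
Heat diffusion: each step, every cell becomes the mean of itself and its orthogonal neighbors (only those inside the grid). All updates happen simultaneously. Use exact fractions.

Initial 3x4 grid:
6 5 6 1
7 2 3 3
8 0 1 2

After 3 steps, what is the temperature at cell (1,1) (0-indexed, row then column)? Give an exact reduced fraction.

Step 1: cell (1,1) = 17/5
Step 2: cell (1,1) = 393/100
Step 3: cell (1,1) = 3877/1000
Full grid after step 3:
  1201/240 1321/300 12667/3600 1363/432
  7587/1600 3877/1000 4613/1500 37633/14400
  127/30 2781/800 6103/2400 55/24

Answer: 3877/1000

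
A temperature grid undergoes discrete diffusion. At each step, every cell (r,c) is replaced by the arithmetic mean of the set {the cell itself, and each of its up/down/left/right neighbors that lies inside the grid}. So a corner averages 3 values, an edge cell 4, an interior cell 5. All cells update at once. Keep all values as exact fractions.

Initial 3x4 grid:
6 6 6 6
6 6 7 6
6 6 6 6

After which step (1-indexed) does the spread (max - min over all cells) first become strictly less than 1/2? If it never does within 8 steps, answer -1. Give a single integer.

Answer: 1

Derivation:
Step 1: max=25/4, min=6, spread=1/4
  -> spread < 1/2 first at step 1
Step 2: max=623/100, min=6, spread=23/100
Step 3: max=29611/4800, min=2413/400, spread=131/960
Step 4: max=265751/43200, min=43591/7200, spread=841/8640
Step 5: max=106222051/17280000, min=8733373/1440000, spread=56863/691200
Step 6: max=954654341/155520000, min=78749543/12960000, spread=386393/6220800
Step 7: max=381641723131/62208000000, min=31524358813/5184000000, spread=26795339/497664000
Step 8: max=22878695714129/3732480000000, min=1893326149667/311040000000, spread=254051069/5971968000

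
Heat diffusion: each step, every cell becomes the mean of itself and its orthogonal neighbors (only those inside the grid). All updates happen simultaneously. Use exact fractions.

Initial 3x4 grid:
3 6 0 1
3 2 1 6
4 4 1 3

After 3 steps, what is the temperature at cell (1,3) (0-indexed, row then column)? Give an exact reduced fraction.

Step 1: cell (1,3) = 11/4
Step 2: cell (1,3) = 125/48
Step 3: cell (1,3) = 36659/14400
Full grid after step 3:
  2329/720 6749/2400 18107/7200 521/216
  1417/450 17521/6000 7583/3000 36659/14400
  1723/540 5143/1800 9691/3600 1147/432

Answer: 36659/14400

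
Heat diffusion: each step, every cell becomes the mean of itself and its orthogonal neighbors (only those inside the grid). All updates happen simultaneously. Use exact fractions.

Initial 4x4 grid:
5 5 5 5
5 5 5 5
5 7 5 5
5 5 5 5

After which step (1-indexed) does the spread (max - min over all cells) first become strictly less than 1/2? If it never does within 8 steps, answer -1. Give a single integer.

Answer: 2

Derivation:
Step 1: max=11/2, min=5, spread=1/2
Step 2: max=136/25, min=5, spread=11/25
  -> spread < 1/2 first at step 2
Step 3: max=6367/1200, min=5, spread=367/1200
Step 4: max=28571/5400, min=1513/300, spread=1337/5400
Step 5: max=851669/162000, min=45469/9000, spread=33227/162000
Step 6: max=25514327/4860000, min=274049/54000, spread=849917/4860000
Step 7: max=762714347/145800000, min=4118533/810000, spread=21378407/145800000
Step 8: max=22836462371/4374000000, min=1238688343/243000000, spread=540072197/4374000000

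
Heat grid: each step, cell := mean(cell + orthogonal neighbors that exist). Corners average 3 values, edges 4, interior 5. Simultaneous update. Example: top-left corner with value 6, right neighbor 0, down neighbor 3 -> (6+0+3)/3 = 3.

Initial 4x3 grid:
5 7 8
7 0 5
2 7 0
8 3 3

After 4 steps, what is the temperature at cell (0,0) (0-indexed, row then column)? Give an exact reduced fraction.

Answer: 19931/4050

Derivation:
Step 1: cell (0,0) = 19/3
Step 2: cell (0,0) = 89/18
Step 3: cell (0,0) = 5761/1080
Step 4: cell (0,0) = 19931/4050
Full grid after step 4:
  19931/4050 91021/18000 38237/8100
  525361/108000 44247/10000 243493/54000
  467071/108000 1548517/360000 17029/4500
  571387/129600 3362063/864000 165529/43200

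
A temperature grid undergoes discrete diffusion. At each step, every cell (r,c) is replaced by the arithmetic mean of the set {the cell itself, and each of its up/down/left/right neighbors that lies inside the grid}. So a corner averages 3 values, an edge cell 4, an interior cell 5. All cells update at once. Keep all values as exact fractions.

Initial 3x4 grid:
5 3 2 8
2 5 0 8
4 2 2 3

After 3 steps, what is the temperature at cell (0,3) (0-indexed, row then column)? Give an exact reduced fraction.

Step 1: cell (0,3) = 6
Step 2: cell (0,3) = 14/3
Step 3: cell (0,3) = 357/80
Full grid after step 3:
  449/135 1613/450 753/200 357/80
  673/200 1527/500 22049/6000 57631/14400
  803/270 11129/3600 11179/3600 8219/2160

Answer: 357/80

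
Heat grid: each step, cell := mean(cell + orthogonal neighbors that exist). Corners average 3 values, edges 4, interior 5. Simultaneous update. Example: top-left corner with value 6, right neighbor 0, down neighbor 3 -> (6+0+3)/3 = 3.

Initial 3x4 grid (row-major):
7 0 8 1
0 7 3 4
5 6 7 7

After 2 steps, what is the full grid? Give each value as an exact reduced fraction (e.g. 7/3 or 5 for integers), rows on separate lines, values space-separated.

After step 1:
  7/3 11/2 3 13/3
  19/4 16/5 29/5 15/4
  11/3 25/4 23/4 6
After step 2:
  151/36 421/120 559/120 133/36
  279/80 51/10 43/10 1193/240
  44/9 283/60 119/20 31/6

Answer: 151/36 421/120 559/120 133/36
279/80 51/10 43/10 1193/240
44/9 283/60 119/20 31/6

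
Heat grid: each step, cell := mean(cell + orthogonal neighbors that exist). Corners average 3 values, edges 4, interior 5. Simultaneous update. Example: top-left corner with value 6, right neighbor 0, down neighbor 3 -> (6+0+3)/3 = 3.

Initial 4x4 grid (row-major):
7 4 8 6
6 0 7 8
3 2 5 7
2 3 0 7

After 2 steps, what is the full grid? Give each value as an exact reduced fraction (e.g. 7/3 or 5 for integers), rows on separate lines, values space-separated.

After step 1:
  17/3 19/4 25/4 22/3
  4 19/5 28/5 7
  13/4 13/5 21/5 27/4
  8/3 7/4 15/4 14/3
After step 2:
  173/36 307/60 359/60 247/36
  1003/240 83/20 537/100 1601/240
  751/240 78/25 229/50 1357/240
  23/9 323/120 431/120 91/18

Answer: 173/36 307/60 359/60 247/36
1003/240 83/20 537/100 1601/240
751/240 78/25 229/50 1357/240
23/9 323/120 431/120 91/18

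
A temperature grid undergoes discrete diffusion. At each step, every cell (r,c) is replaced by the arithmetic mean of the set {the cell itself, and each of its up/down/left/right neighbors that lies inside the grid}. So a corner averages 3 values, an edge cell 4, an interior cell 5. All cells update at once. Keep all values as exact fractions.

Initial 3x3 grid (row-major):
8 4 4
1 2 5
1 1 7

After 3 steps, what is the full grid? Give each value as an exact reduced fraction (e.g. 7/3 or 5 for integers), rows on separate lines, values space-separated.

Answer: 3823/1080 28441/7200 2219/540
5579/1800 6703/2000 28291/7200
1837/720 44107/14400 7541/2160

Derivation:
After step 1:
  13/3 9/2 13/3
  3 13/5 9/2
  1 11/4 13/3
After step 2:
  71/18 473/120 40/9
  41/15 347/100 473/120
  9/4 641/240 139/36
After step 3:
  3823/1080 28441/7200 2219/540
  5579/1800 6703/2000 28291/7200
  1837/720 44107/14400 7541/2160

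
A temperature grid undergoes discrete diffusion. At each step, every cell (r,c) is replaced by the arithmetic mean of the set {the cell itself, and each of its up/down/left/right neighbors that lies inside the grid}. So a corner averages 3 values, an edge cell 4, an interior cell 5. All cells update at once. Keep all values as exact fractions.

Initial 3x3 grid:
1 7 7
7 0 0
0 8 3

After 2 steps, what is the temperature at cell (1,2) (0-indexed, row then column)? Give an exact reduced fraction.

Answer: 457/120

Derivation:
Step 1: cell (1,2) = 5/2
Step 2: cell (1,2) = 457/120
Full grid after step 2:
  43/12 1069/240 131/36
  41/10 77/25 457/120
  13/4 949/240 107/36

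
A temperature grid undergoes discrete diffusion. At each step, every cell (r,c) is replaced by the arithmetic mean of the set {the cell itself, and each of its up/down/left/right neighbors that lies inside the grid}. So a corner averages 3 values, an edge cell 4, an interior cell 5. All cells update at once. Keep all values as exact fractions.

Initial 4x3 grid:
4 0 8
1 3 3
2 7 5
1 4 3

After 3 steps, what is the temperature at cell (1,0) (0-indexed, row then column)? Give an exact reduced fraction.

Step 1: cell (1,0) = 5/2
Step 2: cell (1,0) = 583/240
Step 3: cell (1,0) = 4181/1440
Full grid after step 3:
  1447/540 9551/2880 493/135
  4181/1440 3967/1200 5741/1440
  4291/1440 4339/1200 639/160
  1703/540 10223/2880 721/180

Answer: 4181/1440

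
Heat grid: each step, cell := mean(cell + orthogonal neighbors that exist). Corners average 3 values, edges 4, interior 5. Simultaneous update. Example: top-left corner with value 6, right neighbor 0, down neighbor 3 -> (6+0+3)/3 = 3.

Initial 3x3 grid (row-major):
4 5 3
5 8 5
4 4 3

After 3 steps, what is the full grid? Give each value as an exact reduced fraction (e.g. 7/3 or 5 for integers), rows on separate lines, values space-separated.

After step 1:
  14/3 5 13/3
  21/4 27/5 19/4
  13/3 19/4 4
After step 2:
  179/36 97/20 169/36
  393/80 503/100 1109/240
  43/9 1109/240 9/2
After step 3:
  10609/2160 733/150 10199/2160
  7877/1600 28841/6000 67843/14400
  644/135 68143/14400 1649/360

Answer: 10609/2160 733/150 10199/2160
7877/1600 28841/6000 67843/14400
644/135 68143/14400 1649/360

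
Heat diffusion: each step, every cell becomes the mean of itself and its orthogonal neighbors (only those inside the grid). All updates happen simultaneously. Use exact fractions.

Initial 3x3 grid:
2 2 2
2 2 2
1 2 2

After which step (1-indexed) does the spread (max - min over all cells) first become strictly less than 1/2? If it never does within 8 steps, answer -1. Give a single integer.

Step 1: max=2, min=5/3, spread=1/3
  -> spread < 1/2 first at step 1
Step 2: max=2, min=31/18, spread=5/18
Step 3: max=2, min=391/216, spread=41/216
Step 4: max=709/360, min=23789/12960, spread=347/2592
Step 5: max=7043/3600, min=1448263/777600, spread=2921/31104
Step 6: max=838517/432000, min=87483461/46656000, spread=24611/373248
Step 7: max=18783259/9720000, min=5279997967/2799360000, spread=207329/4478976
Step 8: max=997998401/518400000, min=317893247549/167961600000, spread=1746635/53747712

Answer: 1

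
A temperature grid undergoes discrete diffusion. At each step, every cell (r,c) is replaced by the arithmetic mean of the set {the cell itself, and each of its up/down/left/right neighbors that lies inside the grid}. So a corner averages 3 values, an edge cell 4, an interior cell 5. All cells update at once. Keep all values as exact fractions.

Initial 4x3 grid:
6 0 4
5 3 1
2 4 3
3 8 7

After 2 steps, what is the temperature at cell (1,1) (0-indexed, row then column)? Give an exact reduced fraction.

Step 1: cell (1,1) = 13/5
Step 2: cell (1,1) = 83/25
Full grid after step 2:
  131/36 671/240 23/9
  413/120 83/25 323/120
  95/24 387/100 33/8
  40/9 119/24 61/12

Answer: 83/25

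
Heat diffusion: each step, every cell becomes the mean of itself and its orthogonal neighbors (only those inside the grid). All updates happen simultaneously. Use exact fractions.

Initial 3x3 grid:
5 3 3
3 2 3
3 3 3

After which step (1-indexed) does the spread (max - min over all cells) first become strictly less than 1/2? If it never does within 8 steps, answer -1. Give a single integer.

Step 1: max=11/3, min=11/4, spread=11/12
Step 2: max=61/18, min=17/6, spread=5/9
Step 3: max=3509/1080, min=1033/360, spread=41/108
  -> spread < 1/2 first at step 3
Step 4: max=205483/64800, min=62711/21600, spread=347/1296
Step 5: max=12159101/3888000, min=3809617/1296000, spread=2921/15552
Step 6: max=722415547/233280000, min=230550599/77760000, spread=24611/186624
Step 7: max=43067855309/13996800000, min=13924016353/4665600000, spread=207329/2239488
Step 8: max=2572184335723/839808000000, min=839200663991/279936000000, spread=1746635/26873856

Answer: 3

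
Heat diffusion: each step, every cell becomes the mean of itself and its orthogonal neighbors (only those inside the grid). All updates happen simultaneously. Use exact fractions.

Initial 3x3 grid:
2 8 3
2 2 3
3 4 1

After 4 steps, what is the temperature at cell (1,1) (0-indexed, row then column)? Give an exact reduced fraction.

Answer: 1123819/360000

Derivation:
Step 1: cell (1,1) = 19/5
Step 2: cell (1,1) = 291/100
Step 3: cell (1,1) = 19877/6000
Step 4: cell (1,1) = 1123819/360000
Full grid after step 4:
  2258/675 3019237/864000 110009/32400
  307943/96000 1123819/360000 2801987/864000
  125387/43200 1288931/432000 377861/129600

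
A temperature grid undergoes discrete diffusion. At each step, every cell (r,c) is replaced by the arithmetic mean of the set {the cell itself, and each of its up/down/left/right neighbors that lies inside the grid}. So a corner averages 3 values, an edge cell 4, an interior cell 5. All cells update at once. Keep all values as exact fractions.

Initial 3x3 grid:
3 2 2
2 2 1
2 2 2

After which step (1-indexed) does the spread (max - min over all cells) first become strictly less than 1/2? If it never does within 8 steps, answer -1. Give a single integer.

Step 1: max=7/3, min=5/3, spread=2/3
Step 2: max=41/18, min=413/240, spread=401/720
Step 3: max=2299/1080, min=3883/2160, spread=143/432
  -> spread < 1/2 first at step 3
Step 4: max=135923/64800, min=241721/129600, spread=1205/5184
Step 5: max=7965031/3888000, min=14661187/7776000, spread=10151/62208
Step 6: max=473353007/233280000, min=893257889/466560000, spread=85517/746496
Step 7: max=28122395179/13996800000, min=53993443483/27993600000, spread=720431/8957952
Step 8: max=1678233044363/839808000000, min=3261634510601/1679616000000, spread=6069221/107495424

Answer: 3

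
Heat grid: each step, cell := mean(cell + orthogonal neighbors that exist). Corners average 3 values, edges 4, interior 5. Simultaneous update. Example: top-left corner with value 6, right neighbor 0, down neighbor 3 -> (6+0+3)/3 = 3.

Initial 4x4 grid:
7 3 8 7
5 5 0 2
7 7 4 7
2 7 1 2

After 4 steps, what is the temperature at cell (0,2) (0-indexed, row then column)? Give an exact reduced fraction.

Step 1: cell (0,2) = 9/2
Step 2: cell (0,2) = 1183/240
Step 3: cell (0,2) = 33271/7200
Step 4: cell (0,2) = 203993/43200
Full grid after step 4:
  56203/10800 39231/8000 203993/43200 72709/16200
  365659/72000 147421/30000 198997/45000 37327/8640
  1102697/216000 26173/5625 385459/90000 171043/43200
  39751/8100 1002407/216000 175891/43200 125653/32400

Answer: 203993/43200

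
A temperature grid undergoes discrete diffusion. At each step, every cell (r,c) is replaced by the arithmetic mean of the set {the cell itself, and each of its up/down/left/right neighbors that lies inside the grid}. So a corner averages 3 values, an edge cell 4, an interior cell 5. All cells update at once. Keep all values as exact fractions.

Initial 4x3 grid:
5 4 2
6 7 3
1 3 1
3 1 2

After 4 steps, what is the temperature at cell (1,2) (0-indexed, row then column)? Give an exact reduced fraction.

Step 1: cell (1,2) = 13/4
Step 2: cell (1,2) = 131/40
Step 3: cell (1,2) = 3947/1200
Step 4: cell (1,2) = 30191/9000
Full grid after step 4:
  10121/2400 579571/144000 80189/21600
  69757/18000 217259/60000 30191/9000
  169921/54000 355543/120000 146921/54000
  345839/129600 701717/288000 304639/129600

Answer: 30191/9000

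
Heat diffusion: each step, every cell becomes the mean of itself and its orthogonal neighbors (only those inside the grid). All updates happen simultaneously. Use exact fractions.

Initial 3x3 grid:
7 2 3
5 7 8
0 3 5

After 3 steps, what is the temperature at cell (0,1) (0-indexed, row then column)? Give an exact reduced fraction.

Step 1: cell (0,1) = 19/4
Step 2: cell (0,1) = 75/16
Step 3: cell (0,1) = 4597/960
Full grid after step 3:
  985/216 4597/960 1061/216
  12611/2880 461/100 14251/2880
  877/216 4237/960 1025/216

Answer: 4597/960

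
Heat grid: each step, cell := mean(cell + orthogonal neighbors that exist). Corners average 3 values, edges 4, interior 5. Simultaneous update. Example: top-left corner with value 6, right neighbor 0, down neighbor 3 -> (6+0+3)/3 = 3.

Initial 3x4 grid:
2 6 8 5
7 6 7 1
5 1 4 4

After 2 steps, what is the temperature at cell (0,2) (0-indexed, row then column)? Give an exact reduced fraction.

Step 1: cell (0,2) = 13/2
Step 2: cell (0,2) = 82/15
Full grid after step 2:
  31/6 28/5 82/15 185/36
  74/15 251/50 507/100 1027/240
  40/9 133/30 81/20 15/4

Answer: 82/15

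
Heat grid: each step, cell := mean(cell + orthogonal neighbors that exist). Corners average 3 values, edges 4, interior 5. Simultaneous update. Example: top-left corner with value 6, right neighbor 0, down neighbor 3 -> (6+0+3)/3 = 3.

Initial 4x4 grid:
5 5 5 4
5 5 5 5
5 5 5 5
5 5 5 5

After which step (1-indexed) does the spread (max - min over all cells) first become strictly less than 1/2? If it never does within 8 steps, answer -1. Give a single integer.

Step 1: max=5, min=14/3, spread=1/3
  -> spread < 1/2 first at step 1
Step 2: max=5, min=85/18, spread=5/18
Step 3: max=5, min=1039/216, spread=41/216
Step 4: max=5, min=31357/6480, spread=1043/6480
Step 5: max=5, min=946447/194400, spread=25553/194400
Step 6: max=89921/18000, min=28488541/5832000, spread=645863/5832000
Step 7: max=599029/120000, min=857158309/174960000, spread=16225973/174960000
Step 8: max=269299/54000, min=25766522017/5248800000, spread=409340783/5248800000

Answer: 1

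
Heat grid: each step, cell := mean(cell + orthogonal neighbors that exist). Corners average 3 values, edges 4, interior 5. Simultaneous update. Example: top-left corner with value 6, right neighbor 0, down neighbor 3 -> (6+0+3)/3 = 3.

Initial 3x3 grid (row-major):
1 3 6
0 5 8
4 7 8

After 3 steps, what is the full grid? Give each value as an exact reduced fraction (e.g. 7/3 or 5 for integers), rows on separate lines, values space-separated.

After step 1:
  4/3 15/4 17/3
  5/2 23/5 27/4
  11/3 6 23/3
After step 2:
  91/36 307/80 97/18
  121/40 118/25 1481/240
  73/18 329/60 245/36
After step 3:
  6761/2160 19769/4800 5543/1080
  8597/2400 6971/1500 83107/14400
  4523/1080 9479/1800 13291/2160

Answer: 6761/2160 19769/4800 5543/1080
8597/2400 6971/1500 83107/14400
4523/1080 9479/1800 13291/2160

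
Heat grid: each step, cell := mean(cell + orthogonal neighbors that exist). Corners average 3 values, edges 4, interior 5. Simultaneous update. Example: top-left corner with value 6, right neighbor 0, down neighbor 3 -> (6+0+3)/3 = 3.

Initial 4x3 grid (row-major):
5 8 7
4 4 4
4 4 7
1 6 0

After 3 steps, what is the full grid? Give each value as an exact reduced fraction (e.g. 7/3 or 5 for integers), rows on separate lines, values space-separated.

After step 1:
  17/3 6 19/3
  17/4 24/5 11/2
  13/4 5 15/4
  11/3 11/4 13/3
After step 2:
  191/36 57/10 107/18
  539/120 511/100 1223/240
  97/24 391/100 223/48
  29/9 63/16 65/18
After step 3:
  5579/1080 1103/200 12053/2160
  8527/1800 9723/2000 37433/7200
  14099/3600 4329/1000 31073/7200
  1613/432 17617/4800 439/108

Answer: 5579/1080 1103/200 12053/2160
8527/1800 9723/2000 37433/7200
14099/3600 4329/1000 31073/7200
1613/432 17617/4800 439/108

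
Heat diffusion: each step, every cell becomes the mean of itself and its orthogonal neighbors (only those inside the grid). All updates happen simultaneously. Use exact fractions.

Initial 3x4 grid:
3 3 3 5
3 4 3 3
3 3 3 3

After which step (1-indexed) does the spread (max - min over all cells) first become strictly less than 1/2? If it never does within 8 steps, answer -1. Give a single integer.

Step 1: max=11/3, min=3, spread=2/3
Step 2: max=32/9, min=249/80, spread=319/720
  -> spread < 1/2 first at step 2
Step 3: max=7417/2160, min=1127/360, spread=131/432
Step 4: max=54751/16200, min=136151/43200, spread=5911/25920
Step 5: max=12994181/3888000, min=8190979/2592000, spread=56617/311040
Step 6: max=773652829/233280000, min=493703861/155520000, spread=2647763/18662400
Step 7: max=46173291311/13996800000, min=29725057999/9331200000, spread=25371269/223948800
Step 8: max=2759281973749/839808000000, min=1789221142541/559872000000, spread=1207204159/13436928000

Answer: 2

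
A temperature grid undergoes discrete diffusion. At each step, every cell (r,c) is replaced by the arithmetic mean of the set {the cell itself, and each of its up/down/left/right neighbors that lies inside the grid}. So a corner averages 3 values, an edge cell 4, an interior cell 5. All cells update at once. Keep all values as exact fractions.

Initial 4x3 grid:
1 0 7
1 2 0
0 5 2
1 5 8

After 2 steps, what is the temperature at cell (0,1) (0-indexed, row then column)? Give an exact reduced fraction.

Step 1: cell (0,1) = 5/2
Step 2: cell (0,1) = 71/40
Full grid after step 2:
  25/18 71/40 91/36
  301/240 213/100 313/120
  151/80 293/100 143/40
  17/6 291/80 9/2

Answer: 71/40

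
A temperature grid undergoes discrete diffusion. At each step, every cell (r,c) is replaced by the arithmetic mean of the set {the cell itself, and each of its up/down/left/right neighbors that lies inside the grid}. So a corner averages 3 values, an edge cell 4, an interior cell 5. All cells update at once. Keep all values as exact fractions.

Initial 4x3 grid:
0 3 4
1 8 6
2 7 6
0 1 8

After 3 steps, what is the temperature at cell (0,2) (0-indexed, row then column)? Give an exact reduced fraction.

Step 1: cell (0,2) = 13/3
Step 2: cell (0,2) = 169/36
Step 3: cell (0,2) = 995/216
Full grid after step 3:
  82/27 55331/14400 995/216
  22913/7200 25309/6000 36563/7200
  7661/2400 2117/500 12611/2400
  239/80 803/200 389/80

Answer: 995/216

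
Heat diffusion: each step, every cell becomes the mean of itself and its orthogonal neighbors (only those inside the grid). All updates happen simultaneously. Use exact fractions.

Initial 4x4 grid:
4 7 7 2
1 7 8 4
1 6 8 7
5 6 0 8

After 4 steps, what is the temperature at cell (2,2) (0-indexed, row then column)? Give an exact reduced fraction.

Answer: 333221/60000

Derivation:
Step 1: cell (2,2) = 29/5
Step 2: cell (2,2) = 609/100
Step 3: cell (2,2) = 11119/2000
Step 4: cell (2,2) = 333221/60000
Full grid after step 4:
  34993/7200 375581/72000 1210463/216000 364619/64800
  27973/6000 312101/60000 1003301/180000 619069/108000
  81323/18000 297011/60000 333221/60000 203143/36000
  94589/21600 350267/72000 42459/8000 13451/2400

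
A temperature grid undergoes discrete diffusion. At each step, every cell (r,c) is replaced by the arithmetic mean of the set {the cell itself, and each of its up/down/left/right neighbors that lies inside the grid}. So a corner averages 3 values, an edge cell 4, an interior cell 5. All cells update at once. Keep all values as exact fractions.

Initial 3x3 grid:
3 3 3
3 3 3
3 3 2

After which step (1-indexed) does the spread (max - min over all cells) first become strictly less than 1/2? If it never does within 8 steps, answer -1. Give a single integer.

Answer: 1

Derivation:
Step 1: max=3, min=8/3, spread=1/3
  -> spread < 1/2 first at step 1
Step 2: max=3, min=49/18, spread=5/18
Step 3: max=3, min=607/216, spread=41/216
Step 4: max=1069/360, min=36749/12960, spread=347/2592
Step 5: max=10643/3600, min=2225863/777600, spread=2921/31104
Step 6: max=1270517/432000, min=134139461/46656000, spread=24611/373248
Step 7: max=28503259/9720000, min=8079357967/2799360000, spread=207329/4478976
Step 8: max=1516398401/518400000, min=485854847549/167961600000, spread=1746635/53747712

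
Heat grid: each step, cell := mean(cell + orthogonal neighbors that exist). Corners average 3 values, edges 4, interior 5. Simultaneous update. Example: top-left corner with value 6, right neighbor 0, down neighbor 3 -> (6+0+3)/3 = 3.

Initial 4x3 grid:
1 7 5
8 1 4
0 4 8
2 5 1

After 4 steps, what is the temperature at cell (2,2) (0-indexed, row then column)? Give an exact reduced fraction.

Step 1: cell (2,2) = 17/4
Step 2: cell (2,2) = 1021/240
Step 3: cell (2,2) = 30199/7200
Step 4: cell (2,2) = 865033/216000
Full grid after step 4:
  259499/64800 1860521/432000 8857/2025
  209207/54000 180001/45000 936953/216000
  186977/54000 228593/60000 865033/216000
  27253/8100 63769/18000 250699/64800

Answer: 865033/216000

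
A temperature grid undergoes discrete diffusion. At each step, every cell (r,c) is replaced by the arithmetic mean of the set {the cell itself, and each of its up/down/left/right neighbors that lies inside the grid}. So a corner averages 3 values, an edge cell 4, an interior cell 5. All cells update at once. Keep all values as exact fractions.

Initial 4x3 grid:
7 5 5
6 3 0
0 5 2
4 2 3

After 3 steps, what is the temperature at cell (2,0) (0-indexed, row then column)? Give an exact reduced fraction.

Answer: 8219/2400

Derivation:
Step 1: cell (2,0) = 15/4
Step 2: cell (2,0) = 243/80
Step 3: cell (2,0) = 8219/2400
Full grid after step 3:
  3341/720 1877/450 503/135
  3193/800 22421/6000 2839/900
  8219/2400 17711/6000 10291/3600
  2083/720 20897/7200 2797/1080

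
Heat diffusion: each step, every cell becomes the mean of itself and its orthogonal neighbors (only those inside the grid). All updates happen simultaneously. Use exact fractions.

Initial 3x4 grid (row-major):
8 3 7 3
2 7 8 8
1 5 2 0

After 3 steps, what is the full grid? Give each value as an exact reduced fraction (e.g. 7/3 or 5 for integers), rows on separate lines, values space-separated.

After step 1:
  13/3 25/4 21/4 6
  9/2 5 32/5 19/4
  8/3 15/4 15/4 10/3
After step 2:
  181/36 125/24 239/40 16/3
  33/8 259/50 503/100 1229/240
  131/36 91/24 517/120 71/18
After step 3:
  517/108 4813/900 404/75 3943/720
  10783/2400 4667/1000 30737/6000 69943/14400
  104/27 15227/3600 15367/3600 9629/2160

Answer: 517/108 4813/900 404/75 3943/720
10783/2400 4667/1000 30737/6000 69943/14400
104/27 15227/3600 15367/3600 9629/2160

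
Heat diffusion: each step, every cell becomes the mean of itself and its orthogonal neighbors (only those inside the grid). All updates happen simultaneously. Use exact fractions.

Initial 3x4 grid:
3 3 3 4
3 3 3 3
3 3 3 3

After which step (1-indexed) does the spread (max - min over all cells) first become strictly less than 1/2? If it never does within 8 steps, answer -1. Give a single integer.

Answer: 1

Derivation:
Step 1: max=10/3, min=3, spread=1/3
  -> spread < 1/2 first at step 1
Step 2: max=59/18, min=3, spread=5/18
Step 3: max=689/216, min=3, spread=41/216
Step 4: max=81977/25920, min=3, spread=4217/25920
Step 5: max=4874749/1555200, min=21679/7200, spread=38417/311040
Step 6: max=291136211/93312000, min=434597/144000, spread=1903471/18662400
Step 7: max=17397149089/5598720000, min=13075759/4320000, spread=18038617/223948800
Step 8: max=1041037782851/335923200000, min=1179326759/388800000, spread=883978523/13436928000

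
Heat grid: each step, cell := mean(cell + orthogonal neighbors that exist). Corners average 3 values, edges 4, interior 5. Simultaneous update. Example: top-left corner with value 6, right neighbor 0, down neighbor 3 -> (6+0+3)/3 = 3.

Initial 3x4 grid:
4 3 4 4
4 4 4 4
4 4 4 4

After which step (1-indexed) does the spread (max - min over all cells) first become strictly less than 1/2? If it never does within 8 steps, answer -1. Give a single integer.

Step 1: max=4, min=11/3, spread=1/3
  -> spread < 1/2 first at step 1
Step 2: max=4, min=449/120, spread=31/120
Step 3: max=4, min=4109/1080, spread=211/1080
Step 4: max=7153/1800, min=415103/108000, spread=14077/108000
Step 5: max=428317/108000, min=3747593/972000, spread=5363/48600
Step 6: max=237131/60000, min=112899191/29160000, spread=93859/1166400
Step 7: max=383463533/97200000, min=6788125519/1749600000, spread=4568723/69984000
Step 8: max=11482381111/2916000000, min=408123564371/104976000000, spread=8387449/167961600

Answer: 1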